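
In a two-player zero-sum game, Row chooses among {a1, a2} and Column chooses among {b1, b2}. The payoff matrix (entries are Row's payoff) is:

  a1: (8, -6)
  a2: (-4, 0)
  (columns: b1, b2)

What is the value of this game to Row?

Row minima: a1 → -6, a2 → -4; maximin = -4.
Column maxima: b1 → 8, b2 → 0; minimax = 0.
-4 ≠ 0, so there is no saddle point; optimal play is mixed.
Let Row play a1 with probability p. Expected payoff against b1: 8p + (-4)(1−p) = 12p − 4; against b2: (-6)p + 0(1−p) = −6p.
Setting these equal: 12p − 4 = −6p ⇒ 18p = 4 ⇒ p = 2/9, and the value is (12)·(2/9) − 4 = -4/3.
For Column: with q = P(b1), equating a1's and a2's payoffs gives 14q − 6 = −4q ⇒ q = 1/3.

-4/3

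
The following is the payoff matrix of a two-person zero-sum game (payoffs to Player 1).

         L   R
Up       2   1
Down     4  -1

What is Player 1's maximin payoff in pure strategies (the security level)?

Row minima: Up → 1, Down → -1.
The best of these is 1.

1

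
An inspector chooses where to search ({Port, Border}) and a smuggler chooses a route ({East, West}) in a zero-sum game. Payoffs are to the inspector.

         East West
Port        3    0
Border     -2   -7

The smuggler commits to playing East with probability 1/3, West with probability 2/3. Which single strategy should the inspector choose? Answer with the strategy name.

Port

Expected payoff of Port: (1/3)·3 + (2/3)·0 = 1.
Expected payoff of Border: (1/3)·(-2) + (2/3)·(-7) = -16/3.
The largest is 1, so the inspector's best response is Port.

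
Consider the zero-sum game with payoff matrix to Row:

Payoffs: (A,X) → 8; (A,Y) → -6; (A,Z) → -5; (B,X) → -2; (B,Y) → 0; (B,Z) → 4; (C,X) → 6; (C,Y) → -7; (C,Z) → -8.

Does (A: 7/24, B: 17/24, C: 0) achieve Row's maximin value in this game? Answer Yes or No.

No

Against X this mix gives (7/24)·8 + (17/24)·(-2) = 11/12.
Against Y this mix gives (7/24)·(-6) + (17/24)·0 = -7/4.
Against Z this mix gives (7/24)·(-5) + (17/24)·4 = 11/8.
Column will play Y, holding Row to -7/4. Shifting weight toward the row that does better against Y would raise this floor (the equalizing mix achieves -3/4 against both Y and X), so the proposed strategy is not optimal.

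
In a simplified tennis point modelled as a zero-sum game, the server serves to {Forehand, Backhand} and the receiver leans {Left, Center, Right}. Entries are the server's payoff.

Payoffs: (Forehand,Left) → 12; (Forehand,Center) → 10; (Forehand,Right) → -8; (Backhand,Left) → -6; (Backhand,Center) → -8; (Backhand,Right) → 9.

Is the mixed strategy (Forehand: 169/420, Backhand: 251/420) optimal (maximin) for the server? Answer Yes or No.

No

Against Left this mix gives (169/420)·12 + (251/420)·(-6) = 87/70.
Against Center this mix gives (169/420)·10 + (251/420)·(-8) = -53/70.
Against Right this mix gives (169/420)·(-8) + (251/420)·9 = 907/420.
The receiver will play Center, holding the server to -53/70. Shifting weight toward the row that does better against Center would raise this floor (the equalizing mix achieves 26/35 against both Center and Right), so the proposed strategy is not optimal.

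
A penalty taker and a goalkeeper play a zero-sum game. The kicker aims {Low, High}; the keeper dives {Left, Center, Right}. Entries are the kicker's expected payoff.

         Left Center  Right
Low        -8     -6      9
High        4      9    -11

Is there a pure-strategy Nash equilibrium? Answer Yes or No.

No

Row minima: Low → -8, High → -11; maximin = -8.
Column maxima: Left → 4, Center → 9, Right → 9; minimax = 4.
-8 ≠ 4, so no pure-strategy equilibrium exists.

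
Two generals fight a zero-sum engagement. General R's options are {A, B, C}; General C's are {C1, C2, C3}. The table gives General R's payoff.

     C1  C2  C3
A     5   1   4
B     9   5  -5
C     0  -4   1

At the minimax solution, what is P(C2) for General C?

9/13

Row minima: A → 1, B → -5, C → -4; maximin = 1.
Column maxima: C1 → 9, C2 → 5, C3 → 4; minimax = 4.
1 ≠ 4, so there is no saddle point; optimal play is mixed.
C is strictly dominated by A, so General R never plays it.
C1 is strictly dominated by C2 (it gives General R strictly more in every row), so General C never plays it.
On the remaining 2×2 (A, B vs C2, C3):
Let General R play A with probability p. Expected payoff against C2: 1p + 5(1−p) = −4p + 5; against C3: 4p + (-5)(1−p) = 9p − 5.
Setting these equal: −4p + 5 = 9p − 5 ⇒ −13p = -10 ⇒ p = 10/13, and the value is (-4)·(10/13) + 5 = 25/13.
For General C: with q = P(C2), equating A's and B's payoffs gives −3q + 4 = 10q − 5 ⇒ q = 9/13.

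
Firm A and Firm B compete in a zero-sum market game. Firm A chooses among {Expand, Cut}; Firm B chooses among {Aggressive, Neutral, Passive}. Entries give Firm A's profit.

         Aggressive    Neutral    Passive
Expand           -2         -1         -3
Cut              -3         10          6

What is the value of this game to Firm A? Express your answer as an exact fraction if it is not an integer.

-21/10

Row minima: Expand → -3, Cut → -3; maximin = -3.
Column maxima: Aggressive → -2, Neutral → 10, Passive → 6; minimax = -2.
-3 ≠ -2, so there is no saddle point; optimal play is mixed.
Neutral is strictly dominated by Aggressive (it gives Firm A strictly more in every row), so Firm B never plays it.
On the remaining 2×2 (Expand, Cut vs Aggressive, Passive):
Let Firm A play Expand with probability p. Expected payoff against Aggressive: (-2)p + (-3)(1−p) = p − 3; against Passive: (-3)p + 6(1−p) = −9p + 6.
Setting these equal: p − 3 = −9p + 6 ⇒ 10p = 9 ⇒ p = 9/10, and the value is (1)·(9/10) − 3 = -21/10.
For Firm B: with q = P(Aggressive), equating Expand's and Cut's payoffs gives q − 3 = −9q + 6 ⇒ q = 9/10.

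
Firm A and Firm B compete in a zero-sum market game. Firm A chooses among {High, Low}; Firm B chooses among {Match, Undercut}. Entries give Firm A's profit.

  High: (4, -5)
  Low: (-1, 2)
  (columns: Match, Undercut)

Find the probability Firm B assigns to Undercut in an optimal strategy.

5/12

Row minima: High → -5, Low → -1; maximin = -1.
Column maxima: Match → 4, Undercut → 2; minimax = 2.
-1 ≠ 2, so there is no saddle point; optimal play is mixed.
Let Firm A play High with probability p. Expected payoff against Match: 4p + (-1)(1−p) = 5p − 1; against Undercut: (-5)p + 2(1−p) = −7p + 2.
Setting these equal: 5p − 1 = −7p + 2 ⇒ 12p = 3 ⇒ p = 1/4, and the value is (5)·(1/4) − 1 = 1/4.
For Firm B: with q = P(Match), equating High's and Low's payoffs gives 9q − 5 = −3q + 2 ⇒ q = 7/12.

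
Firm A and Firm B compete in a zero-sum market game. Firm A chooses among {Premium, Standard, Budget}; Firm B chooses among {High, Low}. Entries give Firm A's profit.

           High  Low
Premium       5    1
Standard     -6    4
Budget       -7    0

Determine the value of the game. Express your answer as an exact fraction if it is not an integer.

Row minima: Premium → 1, Standard → -6, Budget → -7; maximin = 1.
Column maxima: High → 5, Low → 4; minimax = 4.
1 ≠ 4, so there is no saddle point; optimal play is mixed.
Budget is strictly dominated by Premium, so Firm A never plays it.
On the remaining 2×2 (Premium, Standard vs High, Low):
Let Firm A play Premium with probability p. Expected payoff against High: 5p + (-6)(1−p) = 11p − 6; against Low: 1p + 4(1−p) = −3p + 4.
Setting these equal: 11p − 6 = −3p + 4 ⇒ 14p = 10 ⇒ p = 5/7, and the value is (11)·(5/7) − 6 = 13/7.
For Firm B: with q = P(High), equating Premium's and Standard's payoffs gives 4q + 1 = −10q + 4 ⇒ q = 3/14.

13/7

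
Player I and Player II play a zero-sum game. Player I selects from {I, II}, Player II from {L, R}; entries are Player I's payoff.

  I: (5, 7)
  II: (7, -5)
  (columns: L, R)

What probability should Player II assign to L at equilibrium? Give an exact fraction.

Row minima: I → 5, II → -5; maximin = 5.
Column maxima: L → 7, R → 7; minimax = 7.
5 ≠ 7, so there is no saddle point; optimal play is mixed.
Let Player I play I with probability p. Expected payoff against L: 5p + 7(1−p) = −2p + 7; against R: 7p + (-5)(1−p) = 12p − 5.
Setting these equal: −2p + 7 = 12p − 5 ⇒ −14p = -12 ⇒ p = 6/7, and the value is (-2)·(6/7) + 7 = 37/7.
For Player II: with q = P(L), equating I's and II's payoffs gives −2q + 7 = 12q − 5 ⇒ q = 6/7.

6/7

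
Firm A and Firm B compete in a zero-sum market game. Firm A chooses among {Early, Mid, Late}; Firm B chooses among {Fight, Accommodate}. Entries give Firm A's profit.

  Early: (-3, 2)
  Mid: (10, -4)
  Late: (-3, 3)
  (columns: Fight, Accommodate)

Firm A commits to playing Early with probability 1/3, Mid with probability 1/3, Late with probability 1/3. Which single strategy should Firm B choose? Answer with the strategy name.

If Firm B plays Fight, Firm A's expected payoff is (1/3)·(-3) + (1/3)·10 + (1/3)·(-3) = 4/3.
If Firm B plays Accommodate, Firm A's expected payoff is (1/3)·2 + (1/3)·(-4) + (1/3)·3 = 1/3.
Firm B minimizes Firm A's payoff; the smallest is 1/3, so the best response is Accommodate.

Accommodate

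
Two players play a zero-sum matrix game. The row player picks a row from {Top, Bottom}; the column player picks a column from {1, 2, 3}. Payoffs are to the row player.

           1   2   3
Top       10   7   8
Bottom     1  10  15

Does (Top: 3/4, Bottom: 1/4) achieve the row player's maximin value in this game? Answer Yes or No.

Against 1 this mix gives (3/4)·10 + (1/4)·1 = 31/4.
Against 2 this mix gives (3/4)·7 + (1/4)·10 = 31/4.
Against 3 this mix gives (3/4)·8 + (1/4)·15 = 39/4.
All of the column player's active replies (1, 2) yield 31/4, and no column does worse for the row player. The mix makes the column player indifferent and guarantees 31/4, so it is optimal.

Yes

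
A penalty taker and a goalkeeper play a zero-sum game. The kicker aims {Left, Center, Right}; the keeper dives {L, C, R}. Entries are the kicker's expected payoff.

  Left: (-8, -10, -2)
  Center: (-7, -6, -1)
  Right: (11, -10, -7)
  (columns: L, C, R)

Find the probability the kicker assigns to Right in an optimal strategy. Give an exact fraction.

Row minima: Left → -10, Center → -7, Right → -10; maximin = -7.
Column maxima: L → 11, C → -6, R → -1; minimax = -6.
-7 ≠ -6, so there is no saddle point; optimal play is mixed.
Left is strictly dominated by Center, so the kicker never plays it.
R is strictly dominated by C (it gives the kicker strictly more in every row), so the keeper never plays it.
On the remaining 2×2 (Center, Right vs L, C):
Let the kicker play Center with probability p. Expected payoff against L: (-7)p + 11(1−p) = −18p + 11; against C: (-6)p + (-10)(1−p) = 4p − 10.
Setting these equal: −18p + 11 = 4p − 10 ⇒ −22p = -21 ⇒ p = 21/22, and the value is (-18)·(21/22) + 11 = -68/11.
For the keeper: with q = P(L), equating Center's and Right's payoffs gives −q − 6 = 21q − 10 ⇒ q = 2/11.

1/22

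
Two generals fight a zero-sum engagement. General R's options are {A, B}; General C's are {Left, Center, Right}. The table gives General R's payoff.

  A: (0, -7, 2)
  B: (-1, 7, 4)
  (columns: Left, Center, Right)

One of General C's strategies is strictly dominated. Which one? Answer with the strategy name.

Right

Left holds General R's payoff strictly below Right in every row: 0 < 2, -1 < 4.
So Right is strictly dominated for General C.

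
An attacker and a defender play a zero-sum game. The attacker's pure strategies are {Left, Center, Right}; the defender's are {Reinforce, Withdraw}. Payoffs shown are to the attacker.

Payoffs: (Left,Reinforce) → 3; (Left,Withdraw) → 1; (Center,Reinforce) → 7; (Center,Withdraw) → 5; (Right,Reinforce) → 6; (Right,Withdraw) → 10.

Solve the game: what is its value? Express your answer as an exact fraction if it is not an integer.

20/3

Row minima: Left → 1, Center → 5, Right → 6; maximin = 6.
Column maxima: Reinforce → 7, Withdraw → 10; minimax = 7.
6 ≠ 7, so there is no saddle point; optimal play is mixed.
Left is strictly dominated by Center, so the attacker never plays it.
On the remaining 2×2 (Center, Right vs Reinforce, Withdraw):
Let the attacker play Center with probability p. Expected payoff against Reinforce: 7p + 6(1−p) = p + 6; against Withdraw: 5p + 10(1−p) = −5p + 10.
Setting these equal: p + 6 = −5p + 10 ⇒ 6p = 4 ⇒ p = 2/3, and the value is (1)·(2/3) + 6 = 20/3.
For the defender: with q = P(Reinforce), equating Center's and Right's payoffs gives 2q + 5 = −4q + 10 ⇒ q = 5/6.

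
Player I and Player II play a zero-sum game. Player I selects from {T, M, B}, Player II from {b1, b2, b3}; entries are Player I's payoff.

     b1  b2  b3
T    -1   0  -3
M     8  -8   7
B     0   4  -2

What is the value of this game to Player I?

Row minima: T → -3, M → -8, B → -2; maximin = -2.
Column maxima: b1 → 8, b2 → 4, b3 → 7; minimax = 4.
-2 ≠ 4, so there is no saddle point; optimal play is mixed.
T is strictly dominated by B, so Player I never plays it.
b1 is strictly dominated by b3 (it gives Player I strictly more in every row), so Player II never plays it.
On the remaining 2×2 (M, B vs b2, b3):
Let Player I play M with probability p. Expected payoff against b2: (-8)p + 4(1−p) = −12p + 4; against b3: 7p + (-2)(1−p) = 9p − 2.
Setting these equal: −12p + 4 = 9p − 2 ⇒ −21p = -6 ⇒ p = 2/7, and the value is (-12)·(2/7) + 4 = 4/7.
For Player II: with q = P(b2), equating M's and B's payoffs gives −15q + 7 = 6q − 2 ⇒ q = 3/7.

4/7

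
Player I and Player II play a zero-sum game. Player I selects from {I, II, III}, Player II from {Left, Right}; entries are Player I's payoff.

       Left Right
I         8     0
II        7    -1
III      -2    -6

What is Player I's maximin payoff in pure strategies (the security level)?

Row minima: I → 0, II → -1, III → -6.
The best of these is 0.

0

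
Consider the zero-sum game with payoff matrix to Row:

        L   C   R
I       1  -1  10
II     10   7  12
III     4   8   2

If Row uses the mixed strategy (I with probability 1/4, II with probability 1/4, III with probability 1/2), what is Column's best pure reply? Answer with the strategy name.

If Column plays L, Row's expected payoff is (1/4)·1 + (1/4)·10 + (1/2)·4 = 19/4.
If Column plays C, Row's expected payoff is (1/4)·(-1) + (1/4)·7 + (1/2)·8 = 11/2.
If Column plays R, Row's expected payoff is (1/4)·10 + (1/4)·12 + (1/2)·2 = 13/2.
Column minimizes Row's payoff; the smallest is 19/4, so the best response is L.

L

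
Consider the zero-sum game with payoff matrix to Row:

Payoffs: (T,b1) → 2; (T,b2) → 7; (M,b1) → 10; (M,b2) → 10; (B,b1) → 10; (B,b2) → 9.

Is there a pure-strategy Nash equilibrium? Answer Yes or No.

Row minima: T → 2, M → 10, B → 9; maximin = 10.
Column maxima: b1 → 10, b2 → 10; minimax = 10.
maximin = minimax = 10, so a saddle point exists.

Yes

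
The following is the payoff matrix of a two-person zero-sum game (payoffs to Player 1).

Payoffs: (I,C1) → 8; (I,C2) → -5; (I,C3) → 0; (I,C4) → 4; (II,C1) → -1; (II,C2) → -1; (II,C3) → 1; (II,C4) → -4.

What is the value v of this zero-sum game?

-2

Row minima: I → -5, II → -4; maximin = -4.
Column maxima: C1 → 8, C2 → -1, C3 → 1, C4 → 4; minimax = -1.
-4 ≠ -1, so there is no saddle point; optimal play is mixed.
C1 is strictly dominated by C4 (it gives Player 1 strictly more in every row), so Player 2 never plays it.
C3 is strictly dominated by C2 (it gives Player 1 strictly more in every row), so Player 2 never plays it.
On the remaining 2×2 (I, II vs C2, C4):
Let Player 1 play I with probability p. Expected payoff against C2: (-5)p + (-1)(1−p) = −4p − 1; against C4: 4p + (-4)(1−p) = 8p − 4.
Setting these equal: −4p − 1 = 8p − 4 ⇒ −12p = -3 ⇒ p = 1/4, and the value is (-4)·(1/4) − 1 = -2.
For Player 2: with q = P(C2), equating I's and II's payoffs gives −9q + 4 = 3q − 4 ⇒ q = 2/3.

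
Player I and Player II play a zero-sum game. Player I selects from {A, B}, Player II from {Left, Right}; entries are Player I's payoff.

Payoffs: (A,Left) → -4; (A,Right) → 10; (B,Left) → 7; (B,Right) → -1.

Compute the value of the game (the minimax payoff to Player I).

Row minima: A → -4, B → -1; maximin = -1.
Column maxima: Left → 7, Right → 10; minimax = 7.
-1 ≠ 7, so there is no saddle point; optimal play is mixed.
Let Player I play A with probability p. Expected payoff against Left: (-4)p + 7(1−p) = −11p + 7; against Right: 10p + (-1)(1−p) = 11p − 1.
Setting these equal: −11p + 7 = 11p − 1 ⇒ −22p = -8 ⇒ p = 4/11, and the value is (-11)·(4/11) + 7 = 3.
For Player II: with q = P(Left), equating A's and B's payoffs gives −14q + 10 = 8q − 1 ⇒ q = 1/2.

3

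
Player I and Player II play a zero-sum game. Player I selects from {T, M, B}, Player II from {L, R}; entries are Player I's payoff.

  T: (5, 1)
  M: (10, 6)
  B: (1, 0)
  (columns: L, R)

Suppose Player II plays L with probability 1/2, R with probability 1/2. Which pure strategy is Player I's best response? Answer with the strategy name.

M

Expected payoff of T: (1/2)·5 + (1/2)·1 = 3.
Expected payoff of M: (1/2)·10 + (1/2)·6 = 8.
Expected payoff of B: (1/2)·1 + (1/2)·0 = 1/2.
The largest is 8, so Player I's best response is M.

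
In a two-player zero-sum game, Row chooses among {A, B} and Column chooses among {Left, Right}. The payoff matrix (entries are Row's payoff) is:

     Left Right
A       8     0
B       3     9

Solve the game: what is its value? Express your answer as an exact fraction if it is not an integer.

36/7

Row minima: A → 0, B → 3; maximin = 3.
Column maxima: Left → 8, Right → 9; minimax = 8.
3 ≠ 8, so there is no saddle point; optimal play is mixed.
Let Row play A with probability p. Expected payoff against Left: 8p + 3(1−p) = 5p + 3; against Right: 0p + 9(1−p) = −9p + 9.
Setting these equal: 5p + 3 = −9p + 9 ⇒ 14p = 6 ⇒ p = 3/7, and the value is (5)·(3/7) + 3 = 36/7.
For Column: with q = P(Left), equating A's and B's payoffs gives 8q = −6q + 9 ⇒ q = 9/14.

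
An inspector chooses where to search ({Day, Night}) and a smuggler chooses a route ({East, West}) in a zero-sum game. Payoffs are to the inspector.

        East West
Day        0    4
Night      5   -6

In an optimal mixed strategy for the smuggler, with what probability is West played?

Row minima: Day → 0, Night → -6; maximin = 0.
Column maxima: East → 5, West → 4; minimax = 4.
0 ≠ 4, so there is no saddle point; optimal play is mixed.
Let the inspector play Day with probability p. Expected payoff against East: 0p + 5(1−p) = −5p + 5; against West: 4p + (-6)(1−p) = 10p − 6.
Setting these equal: −5p + 5 = 10p − 6 ⇒ −15p = -11 ⇒ p = 11/15, and the value is (-5)·(11/15) + 5 = 4/3.
For the smuggler: with q = P(East), equating Day's and Night's payoffs gives −4q + 4 = 11q − 6 ⇒ q = 2/3.

1/3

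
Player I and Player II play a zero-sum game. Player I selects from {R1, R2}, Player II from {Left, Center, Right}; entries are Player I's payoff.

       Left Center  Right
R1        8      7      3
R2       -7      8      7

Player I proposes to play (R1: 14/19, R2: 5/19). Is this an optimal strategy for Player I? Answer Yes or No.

Against Left this mix gives (14/19)·8 + (5/19)·(-7) = 77/19.
Against Center this mix gives (14/19)·7 + (5/19)·8 = 138/19.
Against Right this mix gives (14/19)·3 + (5/19)·7 = 77/19.
All of Player II's active replies (Left, Right) yield 77/19, and no column does worse for Player I. The mix makes Player II indifferent and guarantees 77/19, so it is optimal.

Yes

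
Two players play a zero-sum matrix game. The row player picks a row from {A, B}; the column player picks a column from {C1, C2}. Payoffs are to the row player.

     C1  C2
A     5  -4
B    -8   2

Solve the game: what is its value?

Row minima: A → -4, B → -8; maximin = -4.
Column maxima: C1 → 5, C2 → 2; minimax = 2.
-4 ≠ 2, so there is no saddle point; optimal play is mixed.
Let the row player play A with probability p. Expected payoff against C1: 5p + (-8)(1−p) = 13p − 8; against C2: (-4)p + 2(1−p) = −6p + 2.
Setting these equal: 13p − 8 = −6p + 2 ⇒ 19p = 10 ⇒ p = 10/19, and the value is (13)·(10/19) − 8 = -22/19.
For the column player: with q = P(C1), equating A's and B's payoffs gives 9q − 4 = −10q + 2 ⇒ q = 6/19.

-22/19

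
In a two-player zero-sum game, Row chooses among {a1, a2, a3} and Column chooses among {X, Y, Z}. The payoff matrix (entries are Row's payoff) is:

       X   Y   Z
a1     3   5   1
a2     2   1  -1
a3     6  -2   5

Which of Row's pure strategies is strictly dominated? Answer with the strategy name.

a1 gives a strictly higher payoff than a2 against every column: 3 > 2, 5 > 1, 1 > -1.
So a2 is strictly dominated and Row never plays it.

a2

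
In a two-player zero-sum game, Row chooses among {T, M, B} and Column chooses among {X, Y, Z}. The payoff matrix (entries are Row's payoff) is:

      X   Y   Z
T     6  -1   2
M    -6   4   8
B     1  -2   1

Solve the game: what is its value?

Row minima: T → -1, M → -6, B → -2; maximin = -1.
Column maxima: X → 6, Y → 4, Z → 8; minimax = 4.
-1 ≠ 4, so there is no saddle point; optimal play is mixed.
B is strictly dominated by T, so Row never plays it.
Z is strictly dominated by Y (it gives Row strictly more in every row), so Column never plays it.
On the remaining 2×2 (T, M vs X, Y):
Let Row play T with probability p. Expected payoff against X: 6p + (-6)(1−p) = 12p − 6; against Y: (-1)p + 4(1−p) = −5p + 4.
Setting these equal: 12p − 6 = −5p + 4 ⇒ 17p = 10 ⇒ p = 10/17, and the value is (12)·(10/17) − 6 = 18/17.
For Column: with q = P(X), equating T's and M's payoffs gives 7q − 1 = −10q + 4 ⇒ q = 5/17.

18/17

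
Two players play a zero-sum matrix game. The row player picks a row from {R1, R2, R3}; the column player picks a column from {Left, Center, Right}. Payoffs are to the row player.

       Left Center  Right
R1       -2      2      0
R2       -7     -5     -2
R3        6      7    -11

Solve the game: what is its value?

-22/19

Row minima: R1 → -2, R2 → -7, R3 → -11; maximin = -2.
Column maxima: Left → 6, Center → 7, Right → 0; minimax = 0.
-2 ≠ 0, so there is no saddle point; optimal play is mixed.
R2 is strictly dominated by R1, so the row player never plays it.
Center is strictly dominated by Left (it gives the row player strictly more in every row), so the column player never plays it.
On the remaining 2×2 (R1, R3 vs Left, Right):
Let the row player play R1 with probability p. Expected payoff against Left: (-2)p + 6(1−p) = −8p + 6; against Right: 0p + (-11)(1−p) = 11p − 11.
Setting these equal: −8p + 6 = 11p − 11 ⇒ −19p = -17 ⇒ p = 17/19, and the value is (-8)·(17/19) + 6 = -22/19.
For the column player: with q = P(Left), equating R1's and R3's payoffs gives −2q = 17q − 11 ⇒ q = 11/19.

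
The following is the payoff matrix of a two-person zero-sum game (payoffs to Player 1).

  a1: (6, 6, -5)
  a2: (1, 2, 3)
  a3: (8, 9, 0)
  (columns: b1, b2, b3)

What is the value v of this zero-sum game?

Row minima: a1 → -5, a2 → 1, a3 → 0; maximin = 1.
Column maxima: b1 → 8, b2 → 9, b3 → 3; minimax = 3.
1 ≠ 3, so there is no saddle point; optimal play is mixed.
a1 is strictly dominated by a3, so Player 1 never plays it.
With a1 eliminated, b2 is strictly dominated by b1 (it gives Player 1 strictly more in every remaining row), so Player 2 never plays it.
On the remaining 2×2 (a2, a3 vs b1, b3):
Let Player 1 play a2 with probability p. Expected payoff against b1: 1p + 8(1−p) = −7p + 8; against b3: 3p + 0(1−p) = 3p.
Setting these equal: −7p + 8 = 3p ⇒ −10p = -8 ⇒ p = 4/5, and the value is (-7)·(4/5) + 8 = 12/5.
For Player 2: with q = P(b1), equating a2's and a3's payoffs gives −2q + 3 = 8q ⇒ q = 3/10.

12/5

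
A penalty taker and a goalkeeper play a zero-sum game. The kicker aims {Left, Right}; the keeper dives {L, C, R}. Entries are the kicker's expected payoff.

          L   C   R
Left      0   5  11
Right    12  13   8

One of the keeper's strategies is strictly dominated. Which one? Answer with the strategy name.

L holds the kicker's payoff strictly below C in every row: 0 < 5, 12 < 13.
So C is strictly dominated for the keeper.

C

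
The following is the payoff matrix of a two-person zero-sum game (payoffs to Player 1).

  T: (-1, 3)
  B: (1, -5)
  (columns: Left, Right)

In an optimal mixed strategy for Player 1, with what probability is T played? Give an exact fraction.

Row minima: T → -1, B → -5; maximin = -1.
Column maxima: Left → 1, Right → 3; minimax = 1.
-1 ≠ 1, so there is no saddle point; optimal play is mixed.
Let Player 1 play T with probability p. Expected payoff against Left: (-1)p + 1(1−p) = −2p + 1; against Right: 3p + (-5)(1−p) = 8p − 5.
Setting these equal: −2p + 1 = 8p − 5 ⇒ −10p = -6 ⇒ p = 3/5, and the value is (-2)·(3/5) + 1 = -1/5.
For Player 2: with q = P(Left), equating T's and B's payoffs gives −4q + 3 = 6q − 5 ⇒ q = 4/5.

3/5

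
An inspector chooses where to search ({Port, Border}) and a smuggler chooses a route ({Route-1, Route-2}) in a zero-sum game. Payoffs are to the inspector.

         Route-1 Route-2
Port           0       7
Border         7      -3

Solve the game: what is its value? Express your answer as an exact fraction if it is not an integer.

49/17

Row minima: Port → 0, Border → -3; maximin = 0.
Column maxima: Route-1 → 7, Route-2 → 7; minimax = 7.
0 ≠ 7, so there is no saddle point; optimal play is mixed.
Let the inspector play Port with probability p. Expected payoff against Route-1: 0p + 7(1−p) = −7p + 7; against Route-2: 7p + (-3)(1−p) = 10p − 3.
Setting these equal: −7p + 7 = 10p − 3 ⇒ −17p = -10 ⇒ p = 10/17, and the value is (-7)·(10/17) + 7 = 49/17.
For the smuggler: with q = P(Route-1), equating Port's and Border's payoffs gives −7q + 7 = 10q − 3 ⇒ q = 10/17.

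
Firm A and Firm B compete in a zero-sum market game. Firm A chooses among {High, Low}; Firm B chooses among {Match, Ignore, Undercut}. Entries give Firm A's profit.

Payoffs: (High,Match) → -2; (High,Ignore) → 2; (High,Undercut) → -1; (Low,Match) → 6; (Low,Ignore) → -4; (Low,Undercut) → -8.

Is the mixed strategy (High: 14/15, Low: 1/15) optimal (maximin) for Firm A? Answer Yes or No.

Yes

Against Match this mix gives (14/15)·(-2) + (1/15)·6 = -22/15.
Against Ignore this mix gives (14/15)·2 + (1/15)·(-4) = 8/5.
Against Undercut this mix gives (14/15)·(-1) + (1/15)·(-8) = -22/15.
All of Firm B's active replies (Match, Undercut) yield -22/15, and no column does worse for Firm A. The mix makes Firm B indifferent and guarantees -22/15, so it is optimal.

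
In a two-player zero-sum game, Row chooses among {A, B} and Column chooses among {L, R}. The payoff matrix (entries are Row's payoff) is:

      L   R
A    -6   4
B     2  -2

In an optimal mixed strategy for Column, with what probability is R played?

4/7

Row minima: A → -6, B → -2; maximin = -2.
Column maxima: L → 2, R → 4; minimax = 2.
-2 ≠ 2, so there is no saddle point; optimal play is mixed.
Let Row play A with probability p. Expected payoff against L: (-6)p + 2(1−p) = −8p + 2; against R: 4p + (-2)(1−p) = 6p − 2.
Setting these equal: −8p + 2 = 6p − 2 ⇒ −14p = -4 ⇒ p = 2/7, and the value is (-8)·(2/7) + 2 = -2/7.
For Column: with q = P(L), equating A's and B's payoffs gives −10q + 4 = 4q − 2 ⇒ q = 3/7.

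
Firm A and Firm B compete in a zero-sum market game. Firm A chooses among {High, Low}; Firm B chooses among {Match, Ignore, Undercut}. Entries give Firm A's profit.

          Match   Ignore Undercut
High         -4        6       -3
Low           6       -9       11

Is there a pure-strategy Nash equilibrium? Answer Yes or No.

No

Row minima: High → -4, Low → -9; maximin = -4.
Column maxima: Match → 6, Ignore → 6, Undercut → 11; minimax = 6.
-4 ≠ 6, so no pure-strategy equilibrium exists.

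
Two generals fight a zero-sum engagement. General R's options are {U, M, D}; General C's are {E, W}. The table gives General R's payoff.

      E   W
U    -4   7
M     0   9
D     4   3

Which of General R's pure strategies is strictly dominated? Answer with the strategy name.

M gives a strictly higher payoff than U against every column: 0 > -4, 9 > 7.
So U is strictly dominated and General R never plays it.

U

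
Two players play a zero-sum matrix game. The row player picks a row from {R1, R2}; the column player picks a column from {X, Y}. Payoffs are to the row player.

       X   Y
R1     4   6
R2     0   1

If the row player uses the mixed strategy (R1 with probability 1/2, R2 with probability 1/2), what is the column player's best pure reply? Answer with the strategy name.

If the column player plays X, the row player's expected payoff is (1/2)·4 + (1/2)·0 = 2.
If the column player plays Y, the row player's expected payoff is (1/2)·6 + (1/2)·1 = 7/2.
The column player minimizes the row player's payoff; the smallest is 2, so the best response is X.

X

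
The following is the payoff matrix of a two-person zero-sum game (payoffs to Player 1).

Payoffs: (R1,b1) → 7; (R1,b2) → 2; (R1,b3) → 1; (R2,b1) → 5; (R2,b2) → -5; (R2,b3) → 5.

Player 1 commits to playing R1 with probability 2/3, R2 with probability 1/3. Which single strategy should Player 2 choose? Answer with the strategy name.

b2

If Player 2 plays b1, Player 1's expected payoff is (2/3)·7 + (1/3)·5 = 19/3.
If Player 2 plays b2, Player 1's expected payoff is (2/3)·2 + (1/3)·(-5) = -1/3.
If Player 2 plays b3, Player 1's expected payoff is (2/3)·1 + (1/3)·5 = 7/3.
Player 2 minimizes Player 1's payoff; the smallest is -1/3, so the best response is b2.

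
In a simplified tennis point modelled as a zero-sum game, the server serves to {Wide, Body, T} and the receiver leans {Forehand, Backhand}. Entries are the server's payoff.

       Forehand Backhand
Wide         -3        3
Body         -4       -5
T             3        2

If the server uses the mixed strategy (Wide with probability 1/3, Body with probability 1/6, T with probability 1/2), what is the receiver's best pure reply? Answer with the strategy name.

Forehand

If the receiver plays Forehand, the server's expected payoff is (1/3)·(-3) + (1/6)·(-4) + (1/2)·3 = -1/6.
If the receiver plays Backhand, the server's expected payoff is (1/3)·3 + (1/6)·(-5) + (1/2)·2 = 7/6.
The receiver minimizes the server's payoff; the smallest is -1/6, so the best response is Forehand.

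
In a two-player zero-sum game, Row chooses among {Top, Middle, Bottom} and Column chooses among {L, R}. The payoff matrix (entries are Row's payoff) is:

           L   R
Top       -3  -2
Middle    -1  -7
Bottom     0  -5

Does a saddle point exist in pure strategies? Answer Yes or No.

No

Row minima: Top → -3, Middle → -7, Bottom → -5; maximin = -3.
Column maxima: L → 0, R → -2; minimax = -2.
-3 ≠ -2, so no pure-strategy equilibrium exists.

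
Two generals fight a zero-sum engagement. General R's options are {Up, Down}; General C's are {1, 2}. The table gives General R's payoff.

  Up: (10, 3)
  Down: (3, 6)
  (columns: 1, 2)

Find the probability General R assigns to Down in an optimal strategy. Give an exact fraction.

7/10

Row minima: Up → 3, Down → 3; maximin = 3.
Column maxima: 1 → 10, 2 → 6; minimax = 6.
3 ≠ 6, so there is no saddle point; optimal play is mixed.
Let General R play Up with probability p. Expected payoff against 1: 10p + 3(1−p) = 7p + 3; against 2: 3p + 6(1−p) = −3p + 6.
Setting these equal: 7p + 3 = −3p + 6 ⇒ 10p = 3 ⇒ p = 3/10, and the value is (7)·(3/10) + 3 = 51/10.
For General C: with q = P(1), equating Up's and Down's payoffs gives 7q + 3 = −3q + 6 ⇒ q = 3/10.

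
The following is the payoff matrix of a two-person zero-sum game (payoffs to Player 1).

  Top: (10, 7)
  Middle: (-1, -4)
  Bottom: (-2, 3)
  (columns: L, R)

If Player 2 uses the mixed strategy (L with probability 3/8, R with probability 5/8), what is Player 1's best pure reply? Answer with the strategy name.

Expected payoff of Top: (3/8)·10 + (5/8)·7 = 65/8.
Expected payoff of Middle: (3/8)·(-1) + (5/8)·(-4) = -23/8.
Expected payoff of Bottom: (3/8)·(-2) + (5/8)·3 = 9/8.
The largest is 65/8, so Player 1's best response is Top.

Top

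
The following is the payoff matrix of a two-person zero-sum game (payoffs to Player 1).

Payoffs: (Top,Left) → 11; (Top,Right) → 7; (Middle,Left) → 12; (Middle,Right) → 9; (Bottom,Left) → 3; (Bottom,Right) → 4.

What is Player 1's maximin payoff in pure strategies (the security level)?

9

Row minima: Top → 7, Middle → 9, Bottom → 3.
The best of these is 9.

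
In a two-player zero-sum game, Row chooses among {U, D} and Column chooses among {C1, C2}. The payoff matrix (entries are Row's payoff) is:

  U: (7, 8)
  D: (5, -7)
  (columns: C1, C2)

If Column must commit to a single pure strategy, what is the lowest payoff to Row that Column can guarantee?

Column maxima: C1 → 7, C2 → 8.
The smallest of these is 7.

7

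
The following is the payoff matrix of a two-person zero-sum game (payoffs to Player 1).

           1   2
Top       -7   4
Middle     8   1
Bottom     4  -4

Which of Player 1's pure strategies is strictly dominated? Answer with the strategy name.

Bottom

Middle gives a strictly higher payoff than Bottom against every column: 8 > 4, 1 > -4.
So Bottom is strictly dominated and Player 1 never plays it.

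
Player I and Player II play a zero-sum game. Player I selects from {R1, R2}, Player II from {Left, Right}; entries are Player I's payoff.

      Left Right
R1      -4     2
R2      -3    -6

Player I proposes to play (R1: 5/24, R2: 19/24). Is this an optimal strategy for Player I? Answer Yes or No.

No

Against Left this mix gives (5/24)·(-4) + (19/24)·(-3) = -77/24.
Against Right this mix gives (5/24)·2 + (19/24)·(-6) = -13/3.
Player II will play Right, holding Player I to -13/3. Shifting weight toward the row that does better against Right would raise this floor (the equalizing mix achieves -10/3 against both Right and Left), so the proposed strategy is not optimal.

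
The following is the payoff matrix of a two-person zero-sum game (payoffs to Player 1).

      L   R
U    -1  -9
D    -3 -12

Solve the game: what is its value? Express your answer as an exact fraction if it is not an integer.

-9

Row minima: U → -9, D → -12; maximin = -9.
Column maxima: L → -1, R → -9; minimax = -9.
Since maximin = minimax = -9, there is a saddle point and the value is -9.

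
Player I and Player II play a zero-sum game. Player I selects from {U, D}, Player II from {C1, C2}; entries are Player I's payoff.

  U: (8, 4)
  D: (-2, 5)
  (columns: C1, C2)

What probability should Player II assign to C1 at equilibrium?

Row minima: U → 4, D → -2; maximin = 4.
Column maxima: C1 → 8, C2 → 5; minimax = 5.
4 ≠ 5, so there is no saddle point; optimal play is mixed.
Let Player I play U with probability p. Expected payoff against C1: 8p + (-2)(1−p) = 10p − 2; against C2: 4p + 5(1−p) = −p + 5.
Setting these equal: 10p − 2 = −p + 5 ⇒ 11p = 7 ⇒ p = 7/11, and the value is (10)·(7/11) − 2 = 48/11.
For Player II: with q = P(C1), equating U's and D's payoffs gives 4q + 4 = −7q + 5 ⇒ q = 1/11.

1/11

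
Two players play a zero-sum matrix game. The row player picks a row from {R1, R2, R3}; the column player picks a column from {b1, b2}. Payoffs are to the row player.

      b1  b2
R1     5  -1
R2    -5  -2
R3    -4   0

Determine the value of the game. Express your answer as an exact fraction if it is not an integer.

-2/5

Row minima: R1 → -1, R2 → -5, R3 → -4; maximin = -1.
Column maxima: b1 → 5, b2 → 0; minimax = 0.
-1 ≠ 0, so there is no saddle point; optimal play is mixed.
R2 is strictly dominated by R1, so the row player never plays it.
On the remaining 2×2 (R1, R3 vs b1, b2):
Let the row player play R1 with probability p. Expected payoff against b1: 5p + (-4)(1−p) = 9p − 4; against b2: (-1)p + 0(1−p) = −p.
Setting these equal: 9p − 4 = −p ⇒ 10p = 4 ⇒ p = 2/5, and the value is (9)·(2/5) − 4 = -2/5.
For the column player: with q = P(b1), equating R1's and R3's payoffs gives 6q − 1 = −4q ⇒ q = 1/10.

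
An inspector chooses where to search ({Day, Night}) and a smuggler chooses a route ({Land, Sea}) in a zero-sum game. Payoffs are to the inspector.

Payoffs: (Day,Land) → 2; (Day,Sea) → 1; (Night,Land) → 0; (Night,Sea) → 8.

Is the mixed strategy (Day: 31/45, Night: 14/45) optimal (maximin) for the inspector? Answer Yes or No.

Against Land this mix gives (31/45)·2 + (14/45)·0 = 62/45.
Against Sea this mix gives (31/45)·1 + (14/45)·8 = 143/45.
The smuggler will play Land, holding the inspector to 62/45. Shifting weight toward the row that does better against Land would raise this floor (the equalizing mix achieves 16/9 against both Land and Sea), so the proposed strategy is not optimal.

No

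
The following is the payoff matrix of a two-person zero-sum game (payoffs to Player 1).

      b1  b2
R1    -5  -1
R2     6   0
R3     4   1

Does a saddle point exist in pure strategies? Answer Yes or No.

Row minima: R1 → -5, R2 → 0, R3 → 1; maximin = 1.
Column maxima: b1 → 6, b2 → 1; minimax = 1.
maximin = minimax = 1, so a saddle point exists.

Yes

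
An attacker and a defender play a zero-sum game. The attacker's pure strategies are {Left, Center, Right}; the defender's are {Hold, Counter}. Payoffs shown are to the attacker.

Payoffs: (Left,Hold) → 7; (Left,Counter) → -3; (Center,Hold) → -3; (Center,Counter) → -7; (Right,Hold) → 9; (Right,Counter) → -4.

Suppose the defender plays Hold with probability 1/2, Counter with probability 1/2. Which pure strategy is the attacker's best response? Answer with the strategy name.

Right

Expected payoff of Left: (1/2)·7 + (1/2)·(-3) = 2.
Expected payoff of Center: (1/2)·(-3) + (1/2)·(-7) = -5.
Expected payoff of Right: (1/2)·9 + (1/2)·(-4) = 5/2.
The largest is 5/2, so the attacker's best response is Right.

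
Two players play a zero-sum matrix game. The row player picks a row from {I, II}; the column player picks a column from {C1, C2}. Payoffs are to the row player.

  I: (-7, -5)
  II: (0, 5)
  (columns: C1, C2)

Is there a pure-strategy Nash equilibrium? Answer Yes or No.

Yes

Row minima: I → -7, II → 0; maximin = 0.
Column maxima: C1 → 0, C2 → 5; minimax = 0.
maximin = minimax = 0, so a saddle point exists.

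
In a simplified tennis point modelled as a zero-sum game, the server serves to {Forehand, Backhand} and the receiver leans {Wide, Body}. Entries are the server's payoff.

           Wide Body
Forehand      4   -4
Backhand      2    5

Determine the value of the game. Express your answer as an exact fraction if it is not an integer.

28/11

Row minima: Forehand → -4, Backhand → 2; maximin = 2.
Column maxima: Wide → 4, Body → 5; minimax = 4.
2 ≠ 4, so there is no saddle point; optimal play is mixed.
Let the server play Forehand with probability p. Expected payoff against Wide: 4p + 2(1−p) = 2p + 2; against Body: (-4)p + 5(1−p) = −9p + 5.
Setting these equal: 2p + 2 = −9p + 5 ⇒ 11p = 3 ⇒ p = 3/11, and the value is (2)·(3/11) + 2 = 28/11.
For the receiver: with q = P(Wide), equating Forehand's and Backhand's payoffs gives 8q − 4 = −3q + 5 ⇒ q = 9/11.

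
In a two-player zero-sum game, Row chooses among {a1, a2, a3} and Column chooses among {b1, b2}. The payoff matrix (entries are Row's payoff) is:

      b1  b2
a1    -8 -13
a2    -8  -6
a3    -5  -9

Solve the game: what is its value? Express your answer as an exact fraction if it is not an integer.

-7

Row minima: a1 → -13, a2 → -8, a3 → -9; maximin = -8.
Column maxima: b1 → -5, b2 → -6; minimax = -6.
-8 ≠ -6, so there is no saddle point; optimal play is mixed.
a1 is strictly dominated by a3, so Row never plays it.
On the remaining 2×2 (a2, a3 vs b1, b2):
Let Row play a2 with probability p. Expected payoff against b1: (-8)p + (-5)(1−p) = −3p − 5; against b2: (-6)p + (-9)(1−p) = 3p − 9.
Setting these equal: −3p − 5 = 3p − 9 ⇒ −6p = -4 ⇒ p = 2/3, and the value is (-3)·(2/3) − 5 = -7.
For Column: with q = P(b1), equating a2's and a3's payoffs gives −2q − 6 = 4q − 9 ⇒ q = 1/2.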